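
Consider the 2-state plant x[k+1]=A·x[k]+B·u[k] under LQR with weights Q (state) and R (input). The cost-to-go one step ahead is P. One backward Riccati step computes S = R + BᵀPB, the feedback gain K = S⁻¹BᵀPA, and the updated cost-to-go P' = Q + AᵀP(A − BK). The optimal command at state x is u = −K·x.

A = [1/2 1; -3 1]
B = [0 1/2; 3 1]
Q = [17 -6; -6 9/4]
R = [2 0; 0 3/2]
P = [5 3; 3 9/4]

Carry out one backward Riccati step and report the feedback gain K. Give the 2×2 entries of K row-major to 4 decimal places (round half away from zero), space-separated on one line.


BᵀP = [9.0000 6.7500; 5.5000 3.7500]
S = R + BᵀPB = [2 0; 0 3/2] + [20.2500 11.2500; 11.2500 6.5000] = [22.2500 11.2500; 11.2500 8.0000]
BᵀPA = [-15.7500 15.7500; -8.5000 9.2500]
K = S⁻¹·BᵀPA = [-0.5905 0.4265; -0.2321 0.5565]
A−BK = [0.6160 0.7217; -0.9964 -0.8360]
AᵀP(A−BK) = [1.2266 -0.3026; -0.3026 1.3852]
P' = Q + AᵀP(A−BK) = [18.2266 -6.3026; -6.3026 3.6352]
tr(P') = 21.8618

-0.5905 0.4265 -0.2321 0.5565


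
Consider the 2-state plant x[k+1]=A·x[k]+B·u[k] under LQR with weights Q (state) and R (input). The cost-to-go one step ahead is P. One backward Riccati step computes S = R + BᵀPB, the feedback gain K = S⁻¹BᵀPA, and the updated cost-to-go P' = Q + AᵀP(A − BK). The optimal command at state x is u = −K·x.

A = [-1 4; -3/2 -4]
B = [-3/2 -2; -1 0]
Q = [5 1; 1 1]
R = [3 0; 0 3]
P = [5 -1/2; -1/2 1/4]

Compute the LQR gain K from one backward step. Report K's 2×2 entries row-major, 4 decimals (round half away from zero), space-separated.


BᵀP = [-7.0000 0.5000; -10.0000 1.0000]
S = R + BᵀPB = [3 0; 0 3] + [10.0000 14.0000; 14.0000 20.0000] = [13.0000 14.0000; 14.0000 23.0000]
BᵀPA = [6.2500 -30.0000; 8.5000 -44.0000]
K = S⁻¹·BᵀPA = [0.2403 -0.7184; 0.2233 -1.4757]
A−BK = [-0.1930 -0.0291; -1.2597 -4.7184]
AᵀP(A−BK) = [0.6626 -0.4660; -0.4660 13.5146]
P' = Q + AᵀP(A−BK) = [5.6626 0.5340; 0.5340 14.5146]
tr(P') = 20.1772

0.2403 -0.7184 0.2233 -1.4757


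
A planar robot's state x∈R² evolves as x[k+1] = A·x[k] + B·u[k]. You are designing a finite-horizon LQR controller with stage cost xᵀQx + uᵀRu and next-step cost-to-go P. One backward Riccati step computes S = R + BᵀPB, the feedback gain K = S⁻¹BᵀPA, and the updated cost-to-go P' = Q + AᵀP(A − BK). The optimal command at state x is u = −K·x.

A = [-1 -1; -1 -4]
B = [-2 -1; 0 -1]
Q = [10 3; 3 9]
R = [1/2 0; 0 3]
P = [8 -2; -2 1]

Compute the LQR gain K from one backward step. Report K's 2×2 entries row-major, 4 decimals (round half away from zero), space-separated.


BᵀP = [-16.0000 4.0000; -6.0000 1.0000]
S = R + BᵀPB = [1/2 0; 0 3] + [32.0000 12.0000; 12.0000 5.0000] = [32.5000 12.0000; 12.0000 8.0000]
BᵀPA = [12.0000 0.0000; 5.0000 2.0000]
K = S⁻¹·BᵀPA = [0.3103 -0.2069; 0.1595 0.5603]
A−BK = [-0.2198 -0.8534; -0.8405 -3.4397]
AᵀP(A−BK) = [0.4784 1.6810; 1.6810 6.8793]
P' = Q + AᵀP(A−BK) = [10.4784 4.6810; 4.6810 15.8793]
tr(P') = 26.3578

0.3103 -0.2069 0.1595 0.5603


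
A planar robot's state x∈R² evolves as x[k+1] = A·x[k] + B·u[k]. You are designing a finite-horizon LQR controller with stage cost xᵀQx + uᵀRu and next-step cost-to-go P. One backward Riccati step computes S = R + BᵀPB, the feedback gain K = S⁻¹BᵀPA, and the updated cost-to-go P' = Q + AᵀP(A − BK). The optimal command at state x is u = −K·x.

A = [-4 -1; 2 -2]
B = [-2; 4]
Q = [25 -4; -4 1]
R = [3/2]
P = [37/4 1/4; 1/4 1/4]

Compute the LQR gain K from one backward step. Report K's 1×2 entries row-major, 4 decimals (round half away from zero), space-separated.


BᵀP = [-17.5000 0.5000]
S = R + BᵀPB = [3/2] + [37.0000] = [38.5000]
BᵀPA = [71.0000 16.5000]
K = S⁻¹·BᵀPA = [1.8442 0.4286]
A−BK = [-0.3117 -0.1429; -5.3766 -3.7143]
AᵀP(A−BK) = [14.0649 7.0714; 7.0714 4.1786]
P' = Q + AᵀP(A−BK) = [39.0649 3.0714; 3.0714 5.1786]
tr(P') = 44.2435

1.8442 0.4286


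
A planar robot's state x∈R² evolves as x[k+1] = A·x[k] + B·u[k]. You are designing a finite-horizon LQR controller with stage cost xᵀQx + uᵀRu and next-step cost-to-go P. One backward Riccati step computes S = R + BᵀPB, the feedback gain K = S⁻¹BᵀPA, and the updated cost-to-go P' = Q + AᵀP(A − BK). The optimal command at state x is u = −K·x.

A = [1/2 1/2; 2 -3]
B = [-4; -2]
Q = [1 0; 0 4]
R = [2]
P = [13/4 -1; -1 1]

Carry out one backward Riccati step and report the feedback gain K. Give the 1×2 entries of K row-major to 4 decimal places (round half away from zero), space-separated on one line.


BᵀP = [-11.0000 2.0000]
S = R + BᵀPB = [2] + [40.0000] = [42.0000]
BᵀPA = [-1.5000 -11.5000]
K = S⁻¹·BᵀPA = [-0.0357 -0.2738]
A−BK = [0.3571 -0.5952; 1.9286 -3.5476]
AᵀP(A−BK) = [2.7589 -5.0982; -5.0982 9.6637]
P' = Q + AᵀP(A−BK) = [3.7589 -5.0982; -5.0982 13.6637]
tr(P') = 17.4226

-0.0357 -0.2738


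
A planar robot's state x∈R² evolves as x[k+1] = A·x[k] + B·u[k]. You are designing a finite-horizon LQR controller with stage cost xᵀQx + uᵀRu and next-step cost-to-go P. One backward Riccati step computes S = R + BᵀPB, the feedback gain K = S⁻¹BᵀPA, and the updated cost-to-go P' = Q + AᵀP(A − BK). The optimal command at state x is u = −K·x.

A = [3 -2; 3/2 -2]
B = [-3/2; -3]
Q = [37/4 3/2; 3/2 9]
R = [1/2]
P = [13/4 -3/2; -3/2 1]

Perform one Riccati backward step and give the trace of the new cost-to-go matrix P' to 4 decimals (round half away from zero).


BᵀP = [-0.3750 -0.7500]
S = R + BᵀPB = [1/2] + [2.8125] = [3.3125]
BᵀPA = [-2.2500 2.2500]
K = S⁻¹·BᵀPA = [-0.6792 0.6792]
A−BK = [1.9811 -0.9811; -0.5377 0.0377]
AᵀP(A−BK) = [16.4717 -7.4717; -7.4717 3.4717]
P' = Q + AᵀP(A−BK) = [25.7217 -5.9717; -5.9717 12.4717]
tr(P') = 38.1934

38.1934


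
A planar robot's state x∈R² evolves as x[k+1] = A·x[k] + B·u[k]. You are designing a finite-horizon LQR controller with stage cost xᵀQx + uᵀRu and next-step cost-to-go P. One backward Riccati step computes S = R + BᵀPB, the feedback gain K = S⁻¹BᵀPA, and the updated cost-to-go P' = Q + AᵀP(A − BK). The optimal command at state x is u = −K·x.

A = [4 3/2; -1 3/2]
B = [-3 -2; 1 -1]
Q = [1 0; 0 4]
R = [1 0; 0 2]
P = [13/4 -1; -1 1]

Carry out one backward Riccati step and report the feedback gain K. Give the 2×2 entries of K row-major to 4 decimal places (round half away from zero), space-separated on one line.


-1.1474 -0.0240 -0.2433 -0.5275

BᵀP = [-10.7500 4.0000; -5.5000 1.0000]
S = R + BᵀPB = [1 0; 0 2] + [36.2500 17.5000; 17.5000 10.0000] = [37.2500 17.5000; 17.5000 12.0000]
BᵀPA = [-47.0000 -10.1250; -23.0000 -6.7500]
K = S⁻¹·BᵀPA = [-1.1474 -0.0240; -0.2433 -0.5275]
A−BK = [0.0710 0.3730; -0.0959 0.9964]
AᵀP(A−BK) = [1.4742 0.2398; 0.2398 1.2589]
P' = Q + AᵀP(A−BK) = [2.4742 0.2398; 0.2398 5.2589]
tr(P') = 7.7331


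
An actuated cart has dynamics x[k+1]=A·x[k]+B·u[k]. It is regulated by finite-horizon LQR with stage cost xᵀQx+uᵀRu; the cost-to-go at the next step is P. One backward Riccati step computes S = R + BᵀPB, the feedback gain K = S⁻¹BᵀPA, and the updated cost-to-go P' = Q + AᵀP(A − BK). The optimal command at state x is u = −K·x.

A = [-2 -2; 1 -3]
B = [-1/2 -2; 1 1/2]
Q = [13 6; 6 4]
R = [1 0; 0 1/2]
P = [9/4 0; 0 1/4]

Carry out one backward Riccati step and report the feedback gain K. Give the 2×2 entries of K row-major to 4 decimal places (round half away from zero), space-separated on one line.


0.1911 -0.5252 0.9068 1.0324

BᵀP = [-1.1250 0.2500; -4.5000 0.1250]
S = R + BᵀPB = [1 0; 0 1/2] + [0.8125 2.3750; 2.3750 9.0625] = [1.8125 2.3750; 2.3750 9.5625]
BᵀPA = [2.5000 1.5000; 9.1250 8.6250]
K = S⁻¹·BᵀPA = [0.1911 -0.5252; 0.9068 1.0324]
A−BK = [-0.0909 -0.1978; 0.3555 -2.9910]
AᵀP(A−BK) = [0.4978 0.1423; 0.1423 3.1333]
P' = Q + AᵀP(A−BK) = [13.4978 6.1423; 6.1423 7.1333]
tr(P') = 20.6311


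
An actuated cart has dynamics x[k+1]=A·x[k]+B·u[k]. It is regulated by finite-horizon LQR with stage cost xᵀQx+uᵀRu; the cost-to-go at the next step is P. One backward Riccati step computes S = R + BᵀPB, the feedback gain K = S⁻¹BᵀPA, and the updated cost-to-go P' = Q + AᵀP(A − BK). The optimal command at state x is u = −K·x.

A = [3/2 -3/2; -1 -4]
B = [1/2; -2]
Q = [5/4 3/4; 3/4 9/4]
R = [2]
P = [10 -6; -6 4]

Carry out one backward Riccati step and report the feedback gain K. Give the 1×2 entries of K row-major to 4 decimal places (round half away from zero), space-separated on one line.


BᵀP = [17.0000 -11.0000]
S = R + BᵀPB = [2] + [30.5000] = [32.5000]
BᵀPA = [36.5000 18.5000]
K = S⁻¹·BᵀPA = [1.1231 0.5692]
A−BK = [0.9385 -1.7846; 1.2462 -2.8615]
AᵀP(A−BK) = [3.5077 -0.2769; -0.2769 3.9692]
P' = Q + AᵀP(A−BK) = [4.7577 0.4731; 0.4731 6.2192]
tr(P') = 10.9769

1.1231 0.5692


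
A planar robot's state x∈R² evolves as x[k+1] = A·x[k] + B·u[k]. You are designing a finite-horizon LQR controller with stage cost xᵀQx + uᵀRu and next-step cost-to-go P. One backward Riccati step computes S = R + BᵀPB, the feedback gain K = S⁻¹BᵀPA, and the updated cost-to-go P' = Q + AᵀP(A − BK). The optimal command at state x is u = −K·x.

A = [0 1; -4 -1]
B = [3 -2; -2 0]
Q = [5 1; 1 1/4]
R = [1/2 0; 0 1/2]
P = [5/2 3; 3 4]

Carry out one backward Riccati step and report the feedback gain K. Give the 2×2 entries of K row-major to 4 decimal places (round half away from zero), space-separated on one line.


1.3333 0.3667 2.6667 0.2000

BᵀP = [1.5000 1.0000; -5.0000 -6.0000]
S = R + BᵀPB = [1/2 0; 0 1/2] + [2.5000 -3.0000; -3.0000 10.0000] = [3.0000 -3.0000; -3.0000 10.5000]
BᵀPA = [-4.0000 0.5000; 24.0000 1.0000]
K = S⁻¹·BᵀPA = [1.3333 0.3667; 2.6667 0.2000]
A−BK = [1.3333 0.3000; -1.3333 -0.2667]
AᵀP(A−BK) = [5.3333 0.6667; 0.6667 0.1167]
P' = Q + AᵀP(A−BK) = [10.3333 1.6667; 1.6667 0.3667]
tr(P') = 10.7000


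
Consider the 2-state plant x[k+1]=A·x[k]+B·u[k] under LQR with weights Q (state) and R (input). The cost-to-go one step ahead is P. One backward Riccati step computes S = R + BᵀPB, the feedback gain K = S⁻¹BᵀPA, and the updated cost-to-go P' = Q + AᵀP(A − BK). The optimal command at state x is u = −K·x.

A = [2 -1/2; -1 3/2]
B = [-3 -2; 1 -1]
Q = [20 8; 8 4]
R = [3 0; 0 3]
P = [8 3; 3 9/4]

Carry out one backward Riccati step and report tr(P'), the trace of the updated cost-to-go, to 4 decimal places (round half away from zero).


26.6686

BᵀP = [-21.0000 -6.7500; -19.0000 -8.2500]
S = R + BᵀPB = [3 0; 0 3] + [56.2500 48.7500; 48.7500 46.2500] = [59.2500 48.7500; 48.7500 49.2500]
BᵀPA = [-35.2500 0.3750; -29.7500 -2.8750]
K = S⁻¹·BᵀPA = [-0.5277 0.2929; -0.0817 -0.3483]
A−BK = [0.2535 -0.3179; -0.5540 0.8587]
AᵀP(A−BK) = [1.2175 -0.9120; -0.9120 1.4512]
P' = Q + AᵀP(A−BK) = [21.2175 7.0880; 7.0880 5.4512]
tr(P') = 26.6686


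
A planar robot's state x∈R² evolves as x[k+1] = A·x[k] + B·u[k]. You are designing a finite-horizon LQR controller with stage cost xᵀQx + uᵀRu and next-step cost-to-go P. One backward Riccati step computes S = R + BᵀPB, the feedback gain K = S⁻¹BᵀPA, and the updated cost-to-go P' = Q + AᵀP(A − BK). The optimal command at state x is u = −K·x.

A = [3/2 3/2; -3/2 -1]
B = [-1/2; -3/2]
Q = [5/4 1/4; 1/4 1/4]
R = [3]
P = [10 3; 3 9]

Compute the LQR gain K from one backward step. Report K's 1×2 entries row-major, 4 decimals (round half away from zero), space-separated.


BᵀP = [-9.5000 -15.0000]
S = R + BᵀPB = [3] + [27.2500] = [30.2500]
BᵀPA = [8.2500 0.7500]
K = S⁻¹·BᵀPA = [0.2727 0.0248]
A−BK = [1.6364 1.5124; -1.0909 -0.9628]
AᵀP(A−BK) = [27.0000 24.5455; 24.5455 22.4814]
P' = Q + AᵀP(A−BK) = [28.2500 24.7955; 24.7955 22.7314]
tr(P') = 50.9814

0.2727 0.0248


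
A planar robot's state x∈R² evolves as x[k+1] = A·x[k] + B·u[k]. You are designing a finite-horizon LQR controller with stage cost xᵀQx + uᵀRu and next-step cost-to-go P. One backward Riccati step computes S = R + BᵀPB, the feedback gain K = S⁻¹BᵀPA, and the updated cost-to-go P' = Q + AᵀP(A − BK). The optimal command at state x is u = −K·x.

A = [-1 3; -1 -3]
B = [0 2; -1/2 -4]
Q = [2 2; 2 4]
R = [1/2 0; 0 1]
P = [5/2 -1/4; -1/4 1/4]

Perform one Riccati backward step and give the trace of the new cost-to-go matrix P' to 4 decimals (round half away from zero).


BᵀP = [0.1250 -0.1250; 6.0000 -1.5000]
S = R + BᵀPB = [1/2 0; 0 1] + [0.0625 0.7500; 0.7500 18.0000] = [0.5625 0.7500; 0.7500 19.0000]
BᵀPA = [0.0000 0.7500; -4.5000 22.5000]
K = S⁻¹·BᵀPA = [0.3333 -0.2593; -0.2500 1.1944]
A−BK = [-0.5000 0.6111; -1.8333 1.6481]
AᵀP(A−BK) = [1.1250 -1.3750; -1.3750 2.5694]
P' = Q + AᵀP(A−BK) = [3.1250 0.6250; 0.6250 6.5694]
tr(P') = 9.6944

9.6944


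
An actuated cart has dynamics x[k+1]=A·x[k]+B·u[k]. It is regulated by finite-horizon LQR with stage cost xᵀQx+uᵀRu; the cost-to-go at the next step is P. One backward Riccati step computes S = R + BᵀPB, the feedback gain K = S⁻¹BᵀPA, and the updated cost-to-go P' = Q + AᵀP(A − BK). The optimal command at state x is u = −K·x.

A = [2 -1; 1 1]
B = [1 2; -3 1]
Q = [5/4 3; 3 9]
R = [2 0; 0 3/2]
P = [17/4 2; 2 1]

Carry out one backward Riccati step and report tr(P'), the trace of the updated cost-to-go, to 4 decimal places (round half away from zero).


11.7853

BᵀP = [-1.7500 -1.0000; 10.5000 5.0000]
S = R + BᵀPB = [2 0; 0 3/2] + [1.2500 -4.5000; -4.5000 26.0000] = [3.2500 -4.5000; -4.5000 27.5000]
BᵀPA = [-4.5000 0.7500; 26.0000 -5.5000]
K = S⁻¹·BᵀPA = [-0.0976 -0.0597; 0.9295 -0.2098]
A−BK = [0.2387 -0.5208; -0.2224 1.0307]
AᵀP(A−BK) = [1.3942 -0.3146; -0.3146 0.1410]
P' = Q + AᵀP(A−BK) = [2.6442 2.6854; 2.6854 9.1410]
tr(P') = 11.7853


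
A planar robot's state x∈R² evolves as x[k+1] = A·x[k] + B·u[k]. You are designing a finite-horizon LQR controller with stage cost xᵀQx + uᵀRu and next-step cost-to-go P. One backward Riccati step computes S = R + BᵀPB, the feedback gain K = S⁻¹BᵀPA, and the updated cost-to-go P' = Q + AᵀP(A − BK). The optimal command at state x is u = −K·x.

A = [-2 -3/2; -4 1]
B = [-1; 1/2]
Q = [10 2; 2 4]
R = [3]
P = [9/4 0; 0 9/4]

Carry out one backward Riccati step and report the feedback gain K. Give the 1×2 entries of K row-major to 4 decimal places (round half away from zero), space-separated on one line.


BᵀP = [-2.2500 1.1250]
S = R + BᵀPB = [3] + [2.8125] = [5.8125]
BᵀPA = [0.0000 4.5000]
K = S⁻¹·BᵀPA = [0.0000 0.7742]
A−BK = [-2.0000 -0.7258; -4.0000 0.6129]
AᵀP(A−BK) = [45.0000 -2.2500; -2.2500 3.8286]
P' = Q + AᵀP(A−BK) = [55.0000 -0.2500; -0.2500 7.8286]
tr(P') = 62.8286

0.0000 0.7742


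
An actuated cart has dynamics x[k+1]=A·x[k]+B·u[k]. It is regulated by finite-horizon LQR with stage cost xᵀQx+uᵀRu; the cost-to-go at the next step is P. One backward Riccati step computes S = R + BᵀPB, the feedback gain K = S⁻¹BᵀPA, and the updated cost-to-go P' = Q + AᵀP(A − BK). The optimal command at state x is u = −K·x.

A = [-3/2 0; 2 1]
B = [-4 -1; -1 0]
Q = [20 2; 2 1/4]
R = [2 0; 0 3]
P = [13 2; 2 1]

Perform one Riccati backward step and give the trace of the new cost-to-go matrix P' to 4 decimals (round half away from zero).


BᵀP = [-54.0000 -9.0000; -13.0000 -2.0000]
S = R + BᵀPB = [2 0; 0 3] + [225.0000 54.0000; 54.0000 13.0000] = [227.0000 54.0000; 54.0000 16.0000]
BᵀPA = [63.0000 -9.0000; 15.5000 -2.0000]
K = S⁻¹·BᵀPA = [0.2388 -0.0503; 0.1627 0.0447]
A−BK = [-0.3820 -0.1564; 2.2388 0.9497]
AᵀP(A−BK) = [3.6819 1.4749; 1.4749 0.6369]
P' = Q + AᵀP(A−BK) = [23.6819 3.4749; 3.4749 0.8869]
tr(P') = 24.5688

24.5688


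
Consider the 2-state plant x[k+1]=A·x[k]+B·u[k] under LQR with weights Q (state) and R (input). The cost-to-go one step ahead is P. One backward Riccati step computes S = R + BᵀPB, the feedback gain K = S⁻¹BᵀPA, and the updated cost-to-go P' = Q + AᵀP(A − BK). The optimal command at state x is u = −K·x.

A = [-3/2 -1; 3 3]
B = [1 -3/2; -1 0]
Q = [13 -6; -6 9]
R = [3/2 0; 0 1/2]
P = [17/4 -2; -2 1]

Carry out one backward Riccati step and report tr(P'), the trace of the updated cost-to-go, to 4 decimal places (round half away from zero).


25.0732

BᵀP = [6.2500 -3.0000; -6.3750 3.0000]
S = R + BᵀPB = [3/2 0; 0 1/2] + [9.2500 -9.3750; -9.3750 9.5625] = [10.7500 -9.3750; -9.3750 10.0625]
BᵀPA = [-18.3750 -15.2500; 18.5625 15.3750]
K = S⁻¹·BᵀPA = [-0.5362 -0.4592; 1.3451 1.1002]
A−BK = [1.0539 1.1094; 2.4638 2.5408]
AᵀP(A−BK) = [1.7404 1.5162; 1.5162 1.3328]
P' = Q + AᵀP(A−BK) = [14.7404 -4.4838; -4.4838 10.3328]
tr(P') = 25.0732


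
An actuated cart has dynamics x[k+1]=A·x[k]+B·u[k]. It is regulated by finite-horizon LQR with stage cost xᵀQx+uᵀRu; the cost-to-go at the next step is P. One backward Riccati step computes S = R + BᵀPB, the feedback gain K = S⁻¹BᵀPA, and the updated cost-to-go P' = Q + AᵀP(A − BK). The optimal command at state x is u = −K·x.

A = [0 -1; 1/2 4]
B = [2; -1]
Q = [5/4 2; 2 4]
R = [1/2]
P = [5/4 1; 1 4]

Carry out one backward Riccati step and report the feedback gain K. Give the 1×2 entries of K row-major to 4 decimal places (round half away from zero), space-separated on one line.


BᵀP = [1.5000 -2.0000]
S = R + BᵀPB = [1/2] + [5.0000] = [5.5000]
BᵀPA = [-1.0000 -9.5000]
K = S⁻¹·BᵀPA = [-0.1818 -1.7273]
A−BK = [0.3636 2.4545; 0.3182 2.2727]
AᵀP(A−BK) = [0.8182 5.7727; 5.7727 40.8409]
P' = Q + AᵀP(A−BK) = [2.0682 7.7727; 7.7727 44.8409]
tr(P') = 46.9091

-0.1818 -1.7273


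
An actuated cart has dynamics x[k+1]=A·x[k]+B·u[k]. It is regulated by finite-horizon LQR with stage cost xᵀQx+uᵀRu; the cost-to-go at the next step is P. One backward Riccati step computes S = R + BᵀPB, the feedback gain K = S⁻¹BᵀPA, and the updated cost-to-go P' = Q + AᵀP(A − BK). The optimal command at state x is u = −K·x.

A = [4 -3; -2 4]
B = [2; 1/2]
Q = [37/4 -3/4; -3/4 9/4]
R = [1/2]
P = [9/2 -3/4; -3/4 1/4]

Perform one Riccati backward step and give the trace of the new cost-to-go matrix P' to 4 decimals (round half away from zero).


19.9844

BᵀP = [8.6250 -1.3750]
S = R + BᵀPB = [1/2] + [16.5625] = [17.0625]
BᵀPA = [37.2500 -31.3750]
K = S⁻¹·BᵀPA = [2.1832 -1.8388]
A−BK = [-0.3663 0.6777; -3.0916 4.9194]
AᵀP(A−BK) = [3.6777 -4.0037; -4.0037 4.8068]
P' = Q + AᵀP(A−BK) = [12.9277 -4.7537; -4.7537 7.0568]
tr(P') = 19.9844


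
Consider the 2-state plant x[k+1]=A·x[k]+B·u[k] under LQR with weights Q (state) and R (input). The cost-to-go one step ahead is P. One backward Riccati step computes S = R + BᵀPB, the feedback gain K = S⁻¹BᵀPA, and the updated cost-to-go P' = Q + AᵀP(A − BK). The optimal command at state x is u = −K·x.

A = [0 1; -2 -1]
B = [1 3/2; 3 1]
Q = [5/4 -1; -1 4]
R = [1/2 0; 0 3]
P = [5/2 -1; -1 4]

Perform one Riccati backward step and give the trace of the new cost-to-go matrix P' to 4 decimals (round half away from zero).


BᵀP = [-0.5000 11.0000; 2.7500 2.5000]
S = R + BᵀPB = [1/2 0; 0 3] + [32.5000 10.2500; 10.2500 6.6250] = [33.0000 10.2500; 10.2500 9.6250]
BᵀPA = [-22.0000 -11.5000; -5.0000 0.2500]
K = S⁻¹·BᵀPA = [-0.7551 -0.5328; 0.2846 0.5934]
A−BK = [0.3281 0.6428; -0.0194 0.0050]
AᵀP(A−BK) = [0.8115 1.2455; 1.2455 2.2246]
P' = Q + AᵀP(A−BK) = [2.0615 0.2455; 0.2455 6.2246]
tr(P') = 8.2862

8.2862


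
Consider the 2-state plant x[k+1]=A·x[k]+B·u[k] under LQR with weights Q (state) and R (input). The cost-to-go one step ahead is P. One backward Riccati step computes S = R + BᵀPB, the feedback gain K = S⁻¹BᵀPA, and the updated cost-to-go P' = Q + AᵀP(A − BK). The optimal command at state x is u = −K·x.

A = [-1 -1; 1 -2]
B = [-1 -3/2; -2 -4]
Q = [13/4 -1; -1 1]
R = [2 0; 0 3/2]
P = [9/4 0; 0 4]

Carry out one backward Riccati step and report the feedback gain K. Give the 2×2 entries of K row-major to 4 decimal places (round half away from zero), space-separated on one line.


BᵀP = [-2.2500 -8.0000; -3.3750 -16.0000]
S = R + BᵀPB = [2 0; 0 3/2] + [18.2500 35.3750; 35.3750 69.0625] = [20.2500 35.3750; 35.3750 70.5625]
BᵀPA = [-5.7500 18.2500; -12.6250 35.3750]
K = S⁻¹·BᵀPA = [0.2303 0.2049; -0.2944 0.3986]
A−BK = [-1.2113 -0.1972; 0.2831 0.0042]
AᵀP(A−BK) = [3.8577 0.4606; 0.4606 0.4099]
P' = Q + AᵀP(A−BK) = [7.1077 -0.5394; -0.5394 1.4099]
tr(P') = 8.5176

0.2303 0.2049 -0.2944 0.3986


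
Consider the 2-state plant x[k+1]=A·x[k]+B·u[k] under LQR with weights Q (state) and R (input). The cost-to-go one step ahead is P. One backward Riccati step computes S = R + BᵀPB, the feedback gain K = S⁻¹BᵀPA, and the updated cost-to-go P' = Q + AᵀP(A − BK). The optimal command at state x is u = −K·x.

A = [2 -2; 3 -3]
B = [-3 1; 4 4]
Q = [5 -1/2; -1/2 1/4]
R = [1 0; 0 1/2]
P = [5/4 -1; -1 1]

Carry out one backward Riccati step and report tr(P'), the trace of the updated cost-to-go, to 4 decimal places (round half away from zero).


BᵀP = [-7.7500 7.0000; -2.7500 3.0000]
S = R + BᵀPB = [1 0; 0 1/2] + [51.2500 20.2500; 20.2500 9.2500] = [52.2500 20.2500; 20.2500 9.7500]
BᵀPA = [5.5000 -5.5000; 3.5000 -3.5000]
K = S⁻¹·BᵀPA = [-0.1736 0.1736; 0.7195 -0.7195]
A−BK = [0.7597 -0.7597; 0.8164 -0.8164]
AᵀP(A−BK) = [0.4365 -0.4365; -0.4365 0.4365]
P' = Q + AᵀP(A−BK) = [5.4365 -0.9365; -0.9365 0.6865]
tr(P') = 6.1230

6.1230


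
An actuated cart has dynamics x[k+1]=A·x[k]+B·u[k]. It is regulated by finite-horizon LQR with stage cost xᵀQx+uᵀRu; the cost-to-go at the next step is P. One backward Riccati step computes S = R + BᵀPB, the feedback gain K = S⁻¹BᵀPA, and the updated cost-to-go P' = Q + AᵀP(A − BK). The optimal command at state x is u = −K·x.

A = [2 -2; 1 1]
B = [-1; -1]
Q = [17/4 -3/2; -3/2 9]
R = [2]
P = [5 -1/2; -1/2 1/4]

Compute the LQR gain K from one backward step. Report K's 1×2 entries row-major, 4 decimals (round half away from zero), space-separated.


-1.4000 1.4800

BᵀP = [-4.5000 0.2500]
S = R + BᵀPB = [2] + [4.2500] = [6.2500]
BᵀPA = [-8.7500 9.2500]
K = S⁻¹·BᵀPA = [-1.4000 1.4800]
A−BK = [0.6000 -0.5200; -0.4000 2.4800]
AᵀP(A−BK) = [6.0000 -6.8000; -6.8000 8.5600]
P' = Q + AᵀP(A−BK) = [10.2500 -8.3000; -8.3000 17.5600]
tr(P') = 27.8100


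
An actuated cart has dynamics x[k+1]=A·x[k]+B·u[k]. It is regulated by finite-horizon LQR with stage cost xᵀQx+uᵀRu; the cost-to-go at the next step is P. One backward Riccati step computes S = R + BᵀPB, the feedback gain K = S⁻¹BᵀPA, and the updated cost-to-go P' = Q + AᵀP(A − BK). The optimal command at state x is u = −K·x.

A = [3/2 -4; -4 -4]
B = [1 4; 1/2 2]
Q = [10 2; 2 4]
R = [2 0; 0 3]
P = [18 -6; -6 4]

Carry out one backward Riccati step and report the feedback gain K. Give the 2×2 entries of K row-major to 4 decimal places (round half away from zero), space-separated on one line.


BᵀP = [15.0000 -4.0000; 60.0000 -16.0000]
S = R + BᵀPB = [2 0; 0 3] + [13.0000 52.0000; 52.0000 208.0000] = [15.0000 52.0000; 52.0000 211.0000]
BᵀPA = [38.5000 -44.0000; 154.0000 -176.0000]
K = S⁻¹·BᵀPA = [0.2505 -0.2863; 0.6681 -0.7636]
A−BK = [-1.4230 -0.6594; -5.4615 -2.3297]
AᵀP(A−BK) = [63.9648 24.6117; 24.6117 13.0152]
P' = Q + AᵀP(A−BK) = [73.9648 26.6117; 26.6117 17.0152]
tr(P') = 90.9799

0.2505 -0.2863 0.6681 -0.7636


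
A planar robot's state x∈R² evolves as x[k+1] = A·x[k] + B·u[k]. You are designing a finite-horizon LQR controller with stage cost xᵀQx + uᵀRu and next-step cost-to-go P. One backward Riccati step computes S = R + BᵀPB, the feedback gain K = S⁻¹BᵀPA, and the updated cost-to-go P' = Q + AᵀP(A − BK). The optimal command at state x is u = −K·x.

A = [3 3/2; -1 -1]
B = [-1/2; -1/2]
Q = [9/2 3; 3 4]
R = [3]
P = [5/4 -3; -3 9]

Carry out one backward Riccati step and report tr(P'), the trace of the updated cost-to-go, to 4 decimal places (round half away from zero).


55.1962

BᵀP = [0.8750 -3.0000]
S = R + BᵀPB = [3] + [1.0625] = [4.0625]
BᵀPA = [5.6250 4.3125]
K = S⁻¹·BᵀPA = [1.3846 1.0615]
A−BK = [3.6923 2.0308; -0.3077 -0.4692]
AᵀP(A−BK) = [30.4615 22.1538; 22.1538 16.2346]
P' = Q + AᵀP(A−BK) = [34.9615 25.1538; 25.1538 20.2346]
tr(P') = 55.1962


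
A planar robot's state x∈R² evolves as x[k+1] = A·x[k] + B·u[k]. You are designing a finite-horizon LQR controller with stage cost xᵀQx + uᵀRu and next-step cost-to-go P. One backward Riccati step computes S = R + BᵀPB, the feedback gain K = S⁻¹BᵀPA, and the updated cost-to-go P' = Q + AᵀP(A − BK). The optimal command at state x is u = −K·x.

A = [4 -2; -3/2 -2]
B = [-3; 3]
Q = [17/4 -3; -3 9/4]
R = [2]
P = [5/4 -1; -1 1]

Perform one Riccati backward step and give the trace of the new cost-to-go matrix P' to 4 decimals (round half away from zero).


BᵀP = [-6.7500 6.0000]
S = R + BᵀPB = [2] + [38.2500] = [40.2500]
BᵀPA = [-36.0000 1.5000]
K = S⁻¹·BᵀPA = [-0.8944 0.0373]
A−BK = [1.3168 -1.8882; 1.1832 -2.1118]
AᵀP(A−BK) = [2.0512 -0.6584; -0.6584 0.9441]
P' = Q + AᵀP(A−BK) = [6.3012 -3.6584; -3.6584 3.1941]
tr(P') = 9.4953

9.4953


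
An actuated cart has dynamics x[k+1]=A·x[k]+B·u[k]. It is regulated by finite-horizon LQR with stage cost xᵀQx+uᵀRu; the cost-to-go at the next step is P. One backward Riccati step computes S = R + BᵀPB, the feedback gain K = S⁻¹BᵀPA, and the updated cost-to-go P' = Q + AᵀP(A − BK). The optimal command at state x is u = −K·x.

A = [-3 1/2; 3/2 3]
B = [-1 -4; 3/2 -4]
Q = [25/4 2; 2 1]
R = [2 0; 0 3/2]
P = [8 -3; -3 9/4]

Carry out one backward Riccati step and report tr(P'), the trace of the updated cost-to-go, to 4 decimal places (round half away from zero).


BᵀP = [-12.5000 6.3750; -20.0000 3.0000]
S = R + BᵀPB = [2 0; 0 3/2] + [22.0625 24.5000; 24.5000 68.0000] = [24.0625 24.5000; 24.5000 69.5000]
BᵀPA = [47.0625 12.8750; 64.5000 -1.0000]
K = S⁻¹·BᵀPA = [1.5769 0.8575; 0.3722 -0.3167]
A−BK = [0.0656 0.0908; 0.6233 0.4471]
AᵀP(A−BK) = [5.8443 2.9445; 2.9445 1.8931]
P' = Q + AᵀP(A−BK) = [12.0943 4.9445; 4.9445 2.8931]
tr(P') = 14.9875

14.9875


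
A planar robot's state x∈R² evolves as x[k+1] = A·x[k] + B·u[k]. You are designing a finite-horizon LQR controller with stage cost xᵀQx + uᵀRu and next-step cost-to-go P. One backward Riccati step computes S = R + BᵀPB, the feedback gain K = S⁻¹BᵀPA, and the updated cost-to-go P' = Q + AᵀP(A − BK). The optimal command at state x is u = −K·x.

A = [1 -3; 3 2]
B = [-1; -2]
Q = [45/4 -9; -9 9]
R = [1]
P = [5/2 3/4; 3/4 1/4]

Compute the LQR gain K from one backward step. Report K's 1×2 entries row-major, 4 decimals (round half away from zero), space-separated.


BᵀP = [-4.0000 -1.2500]
S = R + BᵀPB = [1] + [6.5000] = [7.5000]
BᵀPA = [-7.7500 9.5000]
K = S⁻¹·BᵀPA = [-1.0333 1.2667]
A−BK = [-0.0333 -1.7333; 0.9333 4.5333]
AᵀP(A−BK) = [1.2417 -1.4333; -1.4333 2.4667]
P' = Q + AᵀP(A−BK) = [12.4917 -10.4333; -10.4333 11.4667]
tr(P') = 23.9583

-1.0333 1.2667


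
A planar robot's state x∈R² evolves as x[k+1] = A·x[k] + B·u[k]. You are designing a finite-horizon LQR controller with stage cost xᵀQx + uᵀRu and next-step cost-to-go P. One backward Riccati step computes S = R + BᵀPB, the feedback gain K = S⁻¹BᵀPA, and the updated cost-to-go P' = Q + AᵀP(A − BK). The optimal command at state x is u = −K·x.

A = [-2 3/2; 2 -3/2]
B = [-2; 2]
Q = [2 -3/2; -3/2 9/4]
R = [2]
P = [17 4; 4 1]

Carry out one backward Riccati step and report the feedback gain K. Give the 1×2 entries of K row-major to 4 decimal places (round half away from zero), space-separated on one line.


BᵀP = [-26.0000 -6.0000]
S = R + BᵀPB = [2] + [40.0000] = [42.0000]
BᵀPA = [40.0000 -30.0000]
K = S⁻¹·BᵀPA = [0.9524 -0.7143]
A−BK = [-0.0952 0.0714; 0.0952 -0.0714]
AᵀP(A−BK) = [1.9048 -1.4286; -1.4286 1.0714]
P' = Q + AᵀP(A−BK) = [3.9048 -2.9286; -2.9286 3.3214]
tr(P') = 7.2262

0.9524 -0.7143


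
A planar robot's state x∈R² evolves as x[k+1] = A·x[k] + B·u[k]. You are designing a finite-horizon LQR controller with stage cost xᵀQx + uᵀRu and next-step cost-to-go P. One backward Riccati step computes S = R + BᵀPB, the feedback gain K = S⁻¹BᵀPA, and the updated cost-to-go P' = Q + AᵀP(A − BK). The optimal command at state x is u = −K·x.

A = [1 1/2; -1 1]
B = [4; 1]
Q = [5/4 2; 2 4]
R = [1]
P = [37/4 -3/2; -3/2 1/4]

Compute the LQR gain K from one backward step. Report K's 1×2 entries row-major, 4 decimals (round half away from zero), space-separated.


BᵀP = [35.5000 -5.7500]
S = R + BᵀPB = [1] + [136.2500] = [137.2500]
BᵀPA = [41.2500 12.0000]
K = S⁻¹·BᵀPA = [0.3005 0.0874]
A−BK = [-0.2022 0.1503; -1.3005 0.9126]
AᵀP(A−BK) = [0.1025 0.0184; 0.0184 0.0133]
P' = Q + AᵀP(A−BK) = [1.3525 2.0184; 2.0184 4.0133]
tr(P') = 5.3658

0.3005 0.0874


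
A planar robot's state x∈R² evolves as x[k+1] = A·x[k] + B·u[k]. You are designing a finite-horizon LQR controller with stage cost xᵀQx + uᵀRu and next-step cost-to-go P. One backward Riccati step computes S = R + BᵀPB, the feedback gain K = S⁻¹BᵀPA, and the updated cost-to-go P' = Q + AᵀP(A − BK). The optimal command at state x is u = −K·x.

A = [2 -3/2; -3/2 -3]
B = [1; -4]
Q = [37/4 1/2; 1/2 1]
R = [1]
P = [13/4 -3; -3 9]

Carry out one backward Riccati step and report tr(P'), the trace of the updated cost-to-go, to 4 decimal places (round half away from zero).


25.3930

BᵀP = [15.2500 -39.0000]
S = R + BᵀPB = [1] + [171.2500] = [172.2500]
BᵀPA = [89.0000 94.1250]
K = S⁻¹·BᵀPA = [0.5167 0.5464]
A−BK = [1.4833 -2.0464; 0.5668 -0.8142]
AᵀP(A−BK) = [5.2645 -6.6335; -6.6335 9.8784]
P' = Q + AᵀP(A−BK) = [14.5145 -6.1335; -6.1335 10.8784]
tr(P') = 25.3930


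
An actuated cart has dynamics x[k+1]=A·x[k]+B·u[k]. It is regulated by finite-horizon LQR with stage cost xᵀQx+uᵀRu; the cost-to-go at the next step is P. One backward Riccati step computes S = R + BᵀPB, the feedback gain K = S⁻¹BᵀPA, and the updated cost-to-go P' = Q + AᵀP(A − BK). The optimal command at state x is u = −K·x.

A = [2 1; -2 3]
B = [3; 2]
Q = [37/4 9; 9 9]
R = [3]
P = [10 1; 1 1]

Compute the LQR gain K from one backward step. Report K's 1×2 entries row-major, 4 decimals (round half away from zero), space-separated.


0.4954 0.4312

BᵀP = [32.0000 5.0000]
S = R + BᵀPB = [3] + [106.0000] = [109.0000]
BᵀPA = [54.0000 47.0000]
K = S⁻¹·BᵀPA = [0.4954 0.4312]
A−BK = [0.5138 -0.2936; -2.9908 2.1376]
AᵀP(A−BK) = [9.2477 -5.2844; -5.2844 4.7339]
P' = Q + AᵀP(A−BK) = [18.4977 3.7156; 3.7156 13.7339]
tr(P') = 32.2317


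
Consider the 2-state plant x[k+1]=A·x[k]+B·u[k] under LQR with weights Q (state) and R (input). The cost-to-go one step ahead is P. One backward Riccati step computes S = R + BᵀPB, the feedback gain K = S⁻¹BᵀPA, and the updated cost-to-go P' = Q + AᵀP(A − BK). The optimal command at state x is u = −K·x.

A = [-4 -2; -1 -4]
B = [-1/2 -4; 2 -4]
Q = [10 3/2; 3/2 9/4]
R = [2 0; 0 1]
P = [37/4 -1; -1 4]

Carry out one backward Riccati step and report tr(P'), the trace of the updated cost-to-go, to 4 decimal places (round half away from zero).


17.1042

BᵀP = [-6.6250 8.5000; -33.0000 -12.0000]
S = R + BᵀPB = [2 0; 0 1] + [20.3125 -7.5000; -7.5000 180.0000] = [22.3125 -7.5000; -7.5000 181.0000]
BᵀPA = [18.0000 -20.7500; 144.0000 114.0000]
K = S⁻¹·BᵀPA = [1.0893 -0.7284; 0.8407 0.5997]
A−BK = [-0.0925 0.0344; 0.1842 -0.1446]
AᵀP(A−BK) = [3.3290 -1.2385; -1.2385 1.5252]
P' = Q + AᵀP(A−BK) = [13.3290 0.2615; 0.2615 3.7752]
tr(P') = 17.1042


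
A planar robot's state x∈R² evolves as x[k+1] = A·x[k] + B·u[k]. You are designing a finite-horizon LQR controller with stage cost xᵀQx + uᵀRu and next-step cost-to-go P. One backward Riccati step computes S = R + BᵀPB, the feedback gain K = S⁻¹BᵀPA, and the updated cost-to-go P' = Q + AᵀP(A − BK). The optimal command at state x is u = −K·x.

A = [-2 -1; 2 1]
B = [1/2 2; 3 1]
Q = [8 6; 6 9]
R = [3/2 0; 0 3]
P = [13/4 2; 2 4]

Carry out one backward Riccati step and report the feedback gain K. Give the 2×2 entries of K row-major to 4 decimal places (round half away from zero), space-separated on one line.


0.7438 0.3719 -0.7861 -0.3931

BᵀP = [7.6250 13.0000; 8.5000 8.0000]
S = R + BᵀPB = [3/2 0; 0 3] + [42.8125 28.2500; 28.2500 25.0000] = [44.3125 28.2500; 28.2500 28.0000]
BᵀPA = [10.7500 5.3750; -1.0000 -0.5000]
K = S⁻¹·BᵀPA = [0.7438 0.3719; -0.7861 -0.3931]
A−BK = [-0.7997 -0.3998; 0.5548 0.2774]
AᵀP(A−BK) = [4.2186 2.1093; 2.1093 1.0546]
P' = Q + AᵀP(A−BK) = [12.2186 8.1093; 8.1093 10.0546]
tr(P') = 22.2732


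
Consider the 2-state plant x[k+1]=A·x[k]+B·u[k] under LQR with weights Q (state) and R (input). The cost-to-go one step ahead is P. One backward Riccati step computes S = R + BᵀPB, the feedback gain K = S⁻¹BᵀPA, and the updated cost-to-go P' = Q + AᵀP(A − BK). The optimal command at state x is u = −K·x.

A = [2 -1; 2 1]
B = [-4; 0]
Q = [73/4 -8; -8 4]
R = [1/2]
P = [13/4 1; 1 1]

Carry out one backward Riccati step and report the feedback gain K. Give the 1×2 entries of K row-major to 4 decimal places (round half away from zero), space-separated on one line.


BᵀP = [-13.0000 -4.0000]
S = R + BᵀPB = [1/2] + [52.0000] = [52.5000]
BᵀPA = [-34.0000 9.0000]
K = S⁻¹·BᵀPA = [-0.6476 0.1714]
A−BK = [-0.5905 -0.3143; 2.0000 1.0000]
AᵀP(A−BK) = [2.9810 1.3286; 1.3286 0.7071]
P' = Q + AᵀP(A−BK) = [21.2310 -6.6714; -6.6714 4.7071]
tr(P') = 25.9381

-0.6476 0.1714


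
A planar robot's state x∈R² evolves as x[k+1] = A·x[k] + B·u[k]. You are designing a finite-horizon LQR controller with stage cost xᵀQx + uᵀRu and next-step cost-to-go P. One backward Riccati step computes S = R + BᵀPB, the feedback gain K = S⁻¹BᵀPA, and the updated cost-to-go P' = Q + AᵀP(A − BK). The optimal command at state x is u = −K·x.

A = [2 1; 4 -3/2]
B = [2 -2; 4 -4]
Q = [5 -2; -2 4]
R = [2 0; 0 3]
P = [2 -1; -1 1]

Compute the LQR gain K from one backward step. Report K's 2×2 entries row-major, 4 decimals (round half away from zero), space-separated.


0.5217 -0.1957 -0.3478 0.1304

BᵀP = [0.0000 2.0000; 0.0000 -2.0000]
S = R + BᵀPB = [2 0; 0 3] + [8.0000 -8.0000; -8.0000 8.0000] = [10.0000 -8.0000; -8.0000 11.0000]
BᵀPA = [8.0000 -3.0000; -8.0000 3.0000]
K = S⁻¹·BᵀPA = [0.5217 -0.1957; -0.3478 0.1304]
A−BK = [0.2609 1.6522; 0.5217 -0.1957]
AᵀP(A−BK) = [1.0435 -0.3913; -0.3913 6.2717]
P' = Q + AᵀP(A−BK) = [6.0435 -2.3913; -2.3913 10.2717]
tr(P') = 16.3152


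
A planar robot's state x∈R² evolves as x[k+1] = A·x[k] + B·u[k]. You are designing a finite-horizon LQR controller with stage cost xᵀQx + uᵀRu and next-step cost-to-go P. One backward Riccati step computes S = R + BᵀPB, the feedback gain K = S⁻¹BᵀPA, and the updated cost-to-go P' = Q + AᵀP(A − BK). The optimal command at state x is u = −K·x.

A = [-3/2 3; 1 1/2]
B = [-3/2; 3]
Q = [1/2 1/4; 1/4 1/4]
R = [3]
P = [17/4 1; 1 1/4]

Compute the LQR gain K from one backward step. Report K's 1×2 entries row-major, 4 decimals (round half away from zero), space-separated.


0.7419 -1.8065

BᵀP = [-3.3750 -0.7500]
S = R + BᵀPB = [3] + [2.8125] = [5.8125]
BᵀPA = [4.3125 -10.5000]
K = S⁻¹·BᵀPA = [0.7419 -1.8065]
A−BK = [-0.3871 0.2903; -1.2258 5.9194]
AᵀP(A−BK) = [3.6129 -8.9597; -8.9597 22.3448]
P' = Q + AᵀP(A−BK) = [4.1129 -8.7097; -8.7097 22.5948]
tr(P') = 26.7077


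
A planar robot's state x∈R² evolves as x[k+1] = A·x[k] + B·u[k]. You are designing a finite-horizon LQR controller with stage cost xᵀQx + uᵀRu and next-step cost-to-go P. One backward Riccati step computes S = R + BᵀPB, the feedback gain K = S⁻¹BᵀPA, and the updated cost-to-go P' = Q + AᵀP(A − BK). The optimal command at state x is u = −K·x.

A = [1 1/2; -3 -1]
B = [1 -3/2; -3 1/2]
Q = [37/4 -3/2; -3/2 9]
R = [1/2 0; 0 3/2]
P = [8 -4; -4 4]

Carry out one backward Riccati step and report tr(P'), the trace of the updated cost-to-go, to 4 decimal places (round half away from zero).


BᵀP = [20.0000 -16.0000; -14.0000 8.0000]
S = R + BᵀPB = [1/2 0; 0 3/2] + [68.0000 -38.0000; -38.0000 25.0000] = [68.5000 -38.0000; -38.0000 26.5000]
BᵀPA = [68.0000 26.0000; -38.0000 -15.0000]
K = S⁻¹·BᵀPA = [0.9643 0.3205; -0.0512 -0.1064]
A−BK = [-0.0411 0.0199; -0.0815 0.0148]
AᵀP(A−BK) = [0.4822 0.1603; 0.1603 0.0700]
P' = Q + AᵀP(A−BK) = [9.7322 -1.3397; -1.3397 9.0700]
tr(P') = 18.8022

18.8022


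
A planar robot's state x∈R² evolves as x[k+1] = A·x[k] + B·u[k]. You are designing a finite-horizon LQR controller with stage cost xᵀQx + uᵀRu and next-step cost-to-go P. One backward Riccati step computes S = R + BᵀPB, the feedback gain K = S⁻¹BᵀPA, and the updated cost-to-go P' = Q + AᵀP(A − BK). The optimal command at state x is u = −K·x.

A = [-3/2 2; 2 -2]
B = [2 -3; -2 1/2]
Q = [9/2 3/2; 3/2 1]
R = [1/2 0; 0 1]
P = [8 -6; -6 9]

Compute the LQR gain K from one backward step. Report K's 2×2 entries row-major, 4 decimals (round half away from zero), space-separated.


-0.9853 0.9561 -0.1292 -0.0466

BᵀP = [28.0000 -30.0000; -27.0000 22.5000]
S = R + BᵀPB = [1/2 0; 0 1] + [116.0000 -99.0000; -99.0000 92.2500] = [116.5000 -99.0000; -99.0000 93.2500]
BᵀPA = [-102.0000 116.0000; 85.5000 -99.0000]
K = S⁻¹·BᵀPA = [-0.9853 0.9561; -0.1292 -0.0466]
A−BK = [0.0831 -0.0520; 0.0940 -0.0645]
AᵀP(A−BK) = [0.5431 -0.4926; -0.4926 0.4781]
P' = Q + AᵀP(A−BK) = [5.0431 1.0074; 1.0074 1.4781]
tr(P') = 6.5212


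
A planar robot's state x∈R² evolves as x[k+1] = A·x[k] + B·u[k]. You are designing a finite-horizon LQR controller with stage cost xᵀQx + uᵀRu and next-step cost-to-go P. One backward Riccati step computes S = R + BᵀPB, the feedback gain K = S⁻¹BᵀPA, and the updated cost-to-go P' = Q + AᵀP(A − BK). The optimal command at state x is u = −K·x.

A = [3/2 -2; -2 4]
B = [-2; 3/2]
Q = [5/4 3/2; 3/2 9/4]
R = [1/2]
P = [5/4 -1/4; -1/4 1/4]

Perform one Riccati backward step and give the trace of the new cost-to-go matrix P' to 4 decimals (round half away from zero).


BᵀP = [-2.8750 0.8750]
S = R + BᵀPB = [1/2] + [7.0625] = [7.5625]
BᵀPA = [-6.0625 9.2500]
K = S⁻¹·BᵀPA = [-0.8017 1.2231]
A−BK = [-0.1033 0.4463; -0.7975 2.1653]
AᵀP(A−BK) = [0.4525 -0.8347; -0.8347 1.6860]
P' = Q + AᵀP(A−BK) = [1.7025 0.6653; 0.6653 3.9360]
tr(P') = 5.6384

5.6384


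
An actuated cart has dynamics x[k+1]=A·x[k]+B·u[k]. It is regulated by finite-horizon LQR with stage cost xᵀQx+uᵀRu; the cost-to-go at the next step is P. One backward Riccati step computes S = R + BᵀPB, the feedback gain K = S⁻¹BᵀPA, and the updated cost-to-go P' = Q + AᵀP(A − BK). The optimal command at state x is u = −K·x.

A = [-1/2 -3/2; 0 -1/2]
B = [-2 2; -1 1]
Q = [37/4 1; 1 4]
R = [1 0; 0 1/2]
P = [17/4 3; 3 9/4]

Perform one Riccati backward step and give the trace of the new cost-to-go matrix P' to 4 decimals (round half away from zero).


13.4245

BᵀP = [-11.5000 -8.2500; 11.5000 8.2500]
S = R + BᵀPB = [1 0; 0 1/2] + [31.2500 -31.2500; -31.2500 31.2500] = [32.2500 -31.2500; -31.2500 31.7500]
BᵀPA = [5.7500 21.3750; -5.7500 -21.3750]
K = S⁻¹·BᵀPA = [0.0607 0.2256; -0.1214 -0.4512]
A−BK = [-0.1359 -0.1464; 0.1821 0.1768]
AᵀP(A−BK) = [0.0157 0.0460; 0.0460 0.1588]
P' = Q + AᵀP(A−BK) = [9.2657 1.0460; 1.0460 4.1588]
tr(P') = 13.4245


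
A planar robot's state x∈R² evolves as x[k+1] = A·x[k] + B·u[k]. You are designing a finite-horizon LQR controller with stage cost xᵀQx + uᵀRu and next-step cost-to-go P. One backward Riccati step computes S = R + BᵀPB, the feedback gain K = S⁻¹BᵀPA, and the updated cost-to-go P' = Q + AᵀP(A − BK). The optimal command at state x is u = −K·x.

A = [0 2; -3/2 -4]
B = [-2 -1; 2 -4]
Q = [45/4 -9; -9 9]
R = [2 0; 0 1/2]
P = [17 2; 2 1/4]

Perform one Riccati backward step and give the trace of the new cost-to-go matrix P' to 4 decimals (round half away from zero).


21.1734

BᵀP = [-30.0000 -3.5000; -25.0000 -3.0000]
S = R + BᵀPB = [2 0; 0 1/2] + [53.0000 44.0000; 44.0000 37.0000] = [55.0000 44.0000; 44.0000 37.5000]
BᵀPA = [5.2500 -46.0000; 4.5000 -38.0000]
K = S⁻¹·BᵀPA = [-0.0089 -0.4190; 0.1304 -0.5217]
A−BK = [0.1126 0.6403; -0.9605 -5.2490]
AᵀP(A−BK) = [0.0222 0.0474; 0.0474 0.9012]
P' = Q + AᵀP(A−BK) = [11.2722 -8.9526; -8.9526 9.9012]
tr(P') = 21.1734
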